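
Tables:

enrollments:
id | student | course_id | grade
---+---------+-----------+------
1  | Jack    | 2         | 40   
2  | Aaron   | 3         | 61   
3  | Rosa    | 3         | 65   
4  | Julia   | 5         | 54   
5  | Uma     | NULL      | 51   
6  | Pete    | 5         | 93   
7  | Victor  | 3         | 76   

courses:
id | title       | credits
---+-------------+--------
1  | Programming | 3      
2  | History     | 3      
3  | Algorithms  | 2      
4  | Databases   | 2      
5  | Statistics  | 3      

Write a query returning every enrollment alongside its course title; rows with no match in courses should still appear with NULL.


LEFT JOIN keeps every row from enrollments (the left table); where course_id has no match in courses, the course columns become NULL. Walk through each enrollment:
  - enrollment 1 (Jack): course_id=2 -> matches History
  - enrollment 2 (Aaron): course_id=3 -> matches Algorithms
  - enrollment 3 (Rosa): course_id=3 -> matches Algorithms
  - enrollment 4 (Julia): course_id=5 -> matches Statistics
  - enrollment 5 (Uma): course_id=NULL, no match -> kept with NULL
  - enrollment 6 (Pete): course_id=5 -> matches Statistics
  - enrollment 7 (Victor): course_id=3 -> matches Algorithms
All 7 rows appear; 1 has NULL course.

SQL:
SELECT a.student, b.title AS course
FROM enrollments a
LEFT JOIN courses b ON a.course_id = b.id

Result:
student | course    
--------+-----------
Jack    | History   
Aaron   | Algorithms
Rosa    | Algorithms
Julia   | Statistics
Uma     | NULL      
Pete    | Statistics
Victor  | Algorithms


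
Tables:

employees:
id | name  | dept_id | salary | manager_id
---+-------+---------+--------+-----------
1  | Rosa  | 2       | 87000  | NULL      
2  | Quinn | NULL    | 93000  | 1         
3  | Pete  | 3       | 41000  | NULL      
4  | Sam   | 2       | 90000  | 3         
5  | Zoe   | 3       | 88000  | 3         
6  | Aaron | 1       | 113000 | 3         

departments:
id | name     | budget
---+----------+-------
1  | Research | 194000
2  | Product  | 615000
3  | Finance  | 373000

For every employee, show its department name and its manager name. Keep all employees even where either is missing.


Two LEFT JOINs from the same base table employees: one to departments via dept_id, one to employees itself via manager_id. Both are LEFT so every employee is preserved.
Match against departments:
  - employee 1 (Rosa): dept_id=2 -> matches Product
  - employee 2 (Quinn): dept_id=NULL, no match -> kept with NULL
  - employee 3 (Pete): dept_id=3 -> matches Finance
  - employee 4 (Sam): dept_id=2 -> matches Product
  - employee 5 (Zoe): dept_id=3 -> matches Finance
  - employee 6 (Aaron): dept_id=1 -> matches Research
Match against employees (self):
  - employee 1 (Rosa): manager_id=NULL -> NULL
  - employee 2 (Quinn): manager_id=1 -> Rosa
  - employee 3 (Pete): manager_id=NULL -> NULL
  - employee 4 (Sam): manager_id=3 -> Pete
  - employee 5 (Zoe): manager_id=3 -> Pete
  - employee 6 (Aaron): manager_id=3 -> Pete

SQL:
SELECT a.name, b.name AS department, c.name AS manager
FROM employees a
LEFT JOIN departments b ON a.dept_id = b.id
LEFT JOIN employees c ON a.manager_id = c.id

Result:
name  | department | manager
------+------------+--------
Rosa  | Product    | NULL   
Quinn | NULL       | Rosa   
Pete  | Finance    | NULL   
Sam   | Product    | Pete   
Zoe   | Finance    | Pete   
Aaron | Research   | Pete   


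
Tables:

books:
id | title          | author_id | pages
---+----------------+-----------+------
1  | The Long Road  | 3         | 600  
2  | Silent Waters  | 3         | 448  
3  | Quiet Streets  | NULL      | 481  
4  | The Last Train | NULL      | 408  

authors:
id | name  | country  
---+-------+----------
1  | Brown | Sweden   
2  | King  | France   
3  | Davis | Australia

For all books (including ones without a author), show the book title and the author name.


LEFT JOIN keeps every row from books (the left table); where author_id has no match in authors, the author columns become NULL. Walk through each book:
  - book 1 (The Long Road): author_id=3 -> matches Davis
  - book 2 (Silent Waters): author_id=3 -> matches Davis
  - book 3 (Quiet Streets): author_id=NULL, no match -> kept with NULL
  - book 4 (The Last Train): author_id=NULL, no match -> kept with NULL
All 4 rows appear; 2 have NULL author.

SQL:
SELECT a.title, b.name AS author
FROM books a
LEFT JOIN authors b ON a.author_id = b.id

Result:
title          | author
---------------+-------
The Long Road  | Davis 
Silent Waters  | Davis 
Quiet Streets  | NULL  
The Last Train | NULL  


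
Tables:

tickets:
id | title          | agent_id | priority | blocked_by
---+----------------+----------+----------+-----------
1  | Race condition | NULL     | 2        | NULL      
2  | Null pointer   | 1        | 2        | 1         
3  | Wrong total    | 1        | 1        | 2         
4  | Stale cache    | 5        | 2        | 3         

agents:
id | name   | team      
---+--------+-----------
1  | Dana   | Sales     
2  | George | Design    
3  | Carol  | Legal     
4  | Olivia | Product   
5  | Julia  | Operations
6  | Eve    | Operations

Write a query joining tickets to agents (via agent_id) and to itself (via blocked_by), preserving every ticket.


Two LEFT JOINs from the same base table tickets: one to agents via agent_id, one to tickets itself via blocked_by. Both are LEFT so every ticket is preserved.
Match against agents:
  - ticket 1 (Race condition): agent_id=NULL, no match -> kept with NULL
  - ticket 2 (Null pointer): agent_id=1 -> matches Dana
  - ticket 3 (Wrong total): agent_id=1 -> matches Dana
  - ticket 4 (Stale cache): agent_id=5 -> matches Julia
Match against tickets (self):
  - ticket 1 (Race condition): blocked_by=NULL -> NULL
  - ticket 2 (Null pointer): blocked_by=1 -> Race condition
  - ticket 3 (Wrong total): blocked_by=2 -> Null pointer
  - ticket 4 (Stale cache): blocked_by=3 -> Wrong total

SQL:
SELECT a.title, b.name AS agent, c.title AS blocked_by
FROM tickets a
LEFT JOIN agents b ON a.agent_id = b.id
LEFT JOIN tickets c ON a.blocked_by = c.id

Result:
title          | agent | blocked_by    
---------------+-------+---------------
Race condition | NULL  | NULL          
Null pointer   | Dana  | Race condition
Wrong total    | Dana  | Null pointer  
Stale cache    | Julia | Wrong total   


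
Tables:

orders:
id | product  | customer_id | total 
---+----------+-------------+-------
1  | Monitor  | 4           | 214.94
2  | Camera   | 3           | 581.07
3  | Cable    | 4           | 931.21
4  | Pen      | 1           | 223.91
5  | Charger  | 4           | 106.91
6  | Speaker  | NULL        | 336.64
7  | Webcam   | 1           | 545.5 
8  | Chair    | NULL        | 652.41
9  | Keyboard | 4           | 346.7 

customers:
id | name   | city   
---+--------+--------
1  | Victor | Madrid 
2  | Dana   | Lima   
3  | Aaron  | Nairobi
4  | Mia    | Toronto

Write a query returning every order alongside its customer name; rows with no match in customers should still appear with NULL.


LEFT JOIN keeps every row from orders (the left table); where customer_id has no match in customers, the customer columns become NULL. Walk through each order:
  - order 1 (Monitor): customer_id=4 -> matches Mia
  - order 2 (Camera): customer_id=3 -> matches Aaron
  - order 3 (Cable): customer_id=4 -> matches Mia
  - order 4 (Pen): customer_id=1 -> matches Victor
  - order 5 (Charger): customer_id=4 -> matches Mia
  - order 6 (Speaker): customer_id=NULL, no match -> kept with NULL
  - order 7 (Webcam): customer_id=1 -> matches Victor
  - order 8 (Chair): customer_id=NULL, no match -> kept with NULL
  - order 9 (Keyboard): customer_id=4 -> matches Mia
All 9 rows appear; 2 have NULL customer.

SQL:
SELECT a.product, b.name AS customer
FROM orders a
LEFT JOIN customers b ON a.customer_id = b.id

Result:
product  | customer
---------+---------
Monitor  | Mia     
Camera   | Aaron   
Cable    | Mia     
Pen      | Victor  
Charger  | Mia     
Speaker  | NULL    
Webcam   | Victor  
Chair    | NULL    
Keyboard | Mia     


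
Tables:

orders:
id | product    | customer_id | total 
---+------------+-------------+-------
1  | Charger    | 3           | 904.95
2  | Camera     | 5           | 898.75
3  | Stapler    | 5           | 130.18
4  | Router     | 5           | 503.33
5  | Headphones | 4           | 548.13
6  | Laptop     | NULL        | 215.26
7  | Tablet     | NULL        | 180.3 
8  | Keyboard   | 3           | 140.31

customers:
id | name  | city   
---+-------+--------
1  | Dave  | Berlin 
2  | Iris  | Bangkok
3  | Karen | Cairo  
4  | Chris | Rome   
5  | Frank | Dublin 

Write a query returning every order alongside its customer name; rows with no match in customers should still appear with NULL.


LEFT JOIN keeps every row from orders (the left table); where customer_id has no match in customers, the customer columns become NULL. Walk through each order:
  - order 1 (Charger): customer_id=3 -> matches Karen
  - order 2 (Camera): customer_id=5 -> matches Frank
  - order 3 (Stapler): customer_id=5 -> matches Frank
  - order 4 (Router): customer_id=5 -> matches Frank
  - order 5 (Headphones): customer_id=4 -> matches Chris
  - order 6 (Laptop): customer_id=NULL, no match -> kept with NULL
  - order 7 (Tablet): customer_id=NULL, no match -> kept with NULL
  - order 8 (Keyboard): customer_id=3 -> matches Karen
All 8 rows appear; 2 have NULL customer.

SQL:
SELECT a.product, b.name AS customer
FROM orders a
LEFT JOIN customers b ON a.customer_id = b.id

Result:
product    | customer
-----------+---------
Charger    | Karen   
Camera     | Frank   
Stapler    | Frank   
Router     | Frank   
Headphones | Chris   
Laptop     | NULL    
Tablet     | NULL    
Keyboard   | Karen   


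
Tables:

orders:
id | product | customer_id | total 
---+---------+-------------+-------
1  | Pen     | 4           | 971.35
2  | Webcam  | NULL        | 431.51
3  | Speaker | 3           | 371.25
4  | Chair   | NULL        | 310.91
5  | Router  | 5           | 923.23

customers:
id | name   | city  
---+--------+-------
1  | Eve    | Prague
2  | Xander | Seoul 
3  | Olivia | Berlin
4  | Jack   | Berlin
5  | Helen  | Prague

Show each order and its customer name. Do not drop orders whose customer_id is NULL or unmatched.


LEFT JOIN keeps every row from orders (the left table); where customer_id has no match in customers, the customer columns become NULL. Walk through each order:
  - order 1 (Pen): customer_id=4 -> matches Jack
  - order 2 (Webcam): customer_id=NULL, no match -> kept with NULL
  - order 3 (Speaker): customer_id=3 -> matches Olivia
  - order 4 (Chair): customer_id=NULL, no match -> kept with NULL
  - order 5 (Router): customer_id=5 -> matches Helen
All 5 rows appear; 2 have NULL customer.

SQL:
SELECT a.product, b.name AS customer
FROM orders a
LEFT JOIN customers b ON a.customer_id = b.id

Result:
product | customer
--------+---------
Pen     | Jack    
Webcam  | NULL    
Speaker | Olivia  
Chair   | NULL    
Router  | Helen   


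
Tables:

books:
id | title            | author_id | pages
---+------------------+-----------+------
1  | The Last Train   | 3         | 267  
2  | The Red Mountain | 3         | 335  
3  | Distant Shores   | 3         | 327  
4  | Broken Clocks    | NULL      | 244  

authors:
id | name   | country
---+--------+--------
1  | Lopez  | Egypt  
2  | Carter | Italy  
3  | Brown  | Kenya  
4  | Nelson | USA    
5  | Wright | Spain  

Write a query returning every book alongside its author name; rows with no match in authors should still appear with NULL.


LEFT JOIN keeps every row from books (the left table); where author_id has no match in authors, the author columns become NULL. Walk through each book:
  - book 1 (The Last Train): author_id=3 -> matches Brown
  - book 2 (The Red Mountain): author_id=3 -> matches Brown
  - book 3 (Distant Shores): author_id=3 -> matches Brown
  - book 4 (Broken Clocks): author_id=NULL, no match -> kept with NULL
All 4 rows appear; 1 has NULL author.

SQL:
SELECT a.title, b.name AS author
FROM books a
LEFT JOIN authors b ON a.author_id = b.id

Result:
title            | author
-----------------+-------
The Last Train   | Brown 
The Red Mountain | Brown 
Distant Shores   | Brown 
Broken Clocks    | NULL  


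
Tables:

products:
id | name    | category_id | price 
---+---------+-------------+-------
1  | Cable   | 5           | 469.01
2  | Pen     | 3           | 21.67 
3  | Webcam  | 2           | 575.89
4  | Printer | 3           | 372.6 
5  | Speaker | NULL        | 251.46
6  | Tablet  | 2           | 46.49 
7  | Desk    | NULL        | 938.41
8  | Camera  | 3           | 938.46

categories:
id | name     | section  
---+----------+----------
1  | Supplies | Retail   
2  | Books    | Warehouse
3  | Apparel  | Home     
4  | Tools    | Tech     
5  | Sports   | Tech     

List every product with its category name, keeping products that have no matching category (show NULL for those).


LEFT JOIN keeps every row from products (the left table); where category_id has no match in categories, the category columns become NULL. Walk through each product:
  - product 1 (Cable): category_id=5 -> matches Sports
  - product 2 (Pen): category_id=3 -> matches Apparel
  - product 3 (Webcam): category_id=2 -> matches Books
  - product 4 (Printer): category_id=3 -> matches Apparel
  - product 5 (Speaker): category_id=NULL, no match -> kept with NULL
  - product 6 (Tablet): category_id=2 -> matches Books
  - product 7 (Desk): category_id=NULL, no match -> kept with NULL
  - product 8 (Camera): category_id=3 -> matches Apparel
All 8 rows appear; 2 have NULL category.

SQL:
SELECT a.name, b.name AS category
FROM products a
LEFT JOIN categories b ON a.category_id = b.id

Result:
name    | category
--------+---------
Cable   | Sports  
Pen     | Apparel 
Webcam  | Books   
Printer | Apparel 
Speaker | NULL    
Tablet  | Books   
Desk    | NULL    
Camera  | Apparel 


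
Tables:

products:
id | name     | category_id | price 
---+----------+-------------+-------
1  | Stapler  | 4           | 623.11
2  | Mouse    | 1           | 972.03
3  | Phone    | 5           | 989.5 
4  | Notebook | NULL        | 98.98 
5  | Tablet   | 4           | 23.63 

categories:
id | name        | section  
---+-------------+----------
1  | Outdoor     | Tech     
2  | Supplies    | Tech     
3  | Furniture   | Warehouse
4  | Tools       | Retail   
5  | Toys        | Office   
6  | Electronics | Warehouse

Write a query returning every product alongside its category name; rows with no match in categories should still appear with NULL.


LEFT JOIN keeps every row from products (the left table); where category_id has no match in categories, the category columns become NULL. Walk through each product:
  - product 1 (Stapler): category_id=4 -> matches Tools
  - product 2 (Mouse): category_id=1 -> matches Outdoor
  - product 3 (Phone): category_id=5 -> matches Toys
  - product 4 (Notebook): category_id=NULL, no match -> kept with NULL
  - product 5 (Tablet): category_id=4 -> matches Tools
All 5 rows appear; 1 has NULL category.

SQL:
SELECT a.name, b.name AS category
FROM products a
LEFT JOIN categories b ON a.category_id = b.id

Result:
name     | category
---------+---------
Stapler  | Tools   
Mouse    | Outdoor 
Phone    | Toys    
Notebook | NULL    
Tablet   | Tools   


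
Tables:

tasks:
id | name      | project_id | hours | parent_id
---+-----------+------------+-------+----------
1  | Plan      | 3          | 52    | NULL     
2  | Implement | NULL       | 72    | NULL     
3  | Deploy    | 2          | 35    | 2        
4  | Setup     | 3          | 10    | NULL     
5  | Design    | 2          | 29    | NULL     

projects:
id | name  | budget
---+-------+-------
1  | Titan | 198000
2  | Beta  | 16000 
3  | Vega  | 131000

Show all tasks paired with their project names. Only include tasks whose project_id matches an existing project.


INNER JOIN keeps only tasks rows whose project_id matches an id in projects. Walk through each task:
  - task 1 (Plan): project_id=3 -> matches Vega
  - task 2 (Implement): project_id=NULL, no match -> dropped
  - task 3 (Deploy): project_id=2 -> matches Beta
  - task 4 (Setup): project_id=3 -> matches Vega
  - task 5 (Design): project_id=2 -> matches Beta
So 1 of 5 rows is dropped.

SQL:
SELECT a.name, b.name AS project
FROM tasks a
INNER JOIN projects b ON a.project_id = b.id

Result:
name   | project
-------+--------
Plan   | Vega   
Deploy | Beta   
Setup  | Vega   
Design | Beta   


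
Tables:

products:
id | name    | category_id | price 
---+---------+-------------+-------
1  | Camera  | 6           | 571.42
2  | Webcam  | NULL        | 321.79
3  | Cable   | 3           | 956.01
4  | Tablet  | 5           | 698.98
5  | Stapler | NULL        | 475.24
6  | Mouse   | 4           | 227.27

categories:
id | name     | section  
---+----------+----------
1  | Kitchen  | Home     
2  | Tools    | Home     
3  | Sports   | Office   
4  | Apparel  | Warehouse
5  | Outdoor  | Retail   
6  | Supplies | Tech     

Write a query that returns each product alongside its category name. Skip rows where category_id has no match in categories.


INNER JOIN keeps only products rows whose category_id matches an id in categories. Walk through each product:
  - product 1 (Camera): category_id=6 -> matches Supplies
  - product 2 (Webcam): category_id=NULL, no match -> dropped
  - product 3 (Cable): category_id=3 -> matches Sports
  - product 4 (Tablet): category_id=5 -> matches Outdoor
  - product 5 (Stapler): category_id=NULL, no match -> dropped
  - product 6 (Mouse): category_id=4 -> matches Apparel
So 2 of 6 rows are dropped.

SQL:
SELECT a.name, b.name AS category
FROM products a
INNER JOIN categories b ON a.category_id = b.id

Result:
name   | category
-------+---------
Camera | Supplies
Cable  | Sports  
Tablet | Outdoor 
Mouse  | Apparel 


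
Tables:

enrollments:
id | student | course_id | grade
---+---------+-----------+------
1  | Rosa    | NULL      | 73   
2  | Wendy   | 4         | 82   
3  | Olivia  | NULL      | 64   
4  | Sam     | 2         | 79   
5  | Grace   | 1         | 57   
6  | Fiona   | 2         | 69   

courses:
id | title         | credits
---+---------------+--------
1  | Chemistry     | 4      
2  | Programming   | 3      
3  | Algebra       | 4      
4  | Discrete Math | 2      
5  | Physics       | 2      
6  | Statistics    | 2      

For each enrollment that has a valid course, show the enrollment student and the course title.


INNER JOIN keeps only enrollments rows whose course_id matches an id in courses. Walk through each enrollment:
  - enrollment 1 (Rosa): course_id=NULL, no match -> dropped
  - enrollment 2 (Wendy): course_id=4 -> matches Discrete Math
  - enrollment 3 (Olivia): course_id=NULL, no match -> dropped
  - enrollment 4 (Sam): course_id=2 -> matches Programming
  - enrollment 5 (Grace): course_id=1 -> matches Chemistry
  - enrollment 6 (Fiona): course_id=2 -> matches Programming
So 2 of 6 rows are dropped.

SQL:
SELECT a.student, b.title AS course
FROM enrollments a
INNER JOIN courses b ON a.course_id = b.id

Result:
student | course       
--------+--------------
Wendy   | Discrete Math
Sam     | Programming  
Grace   | Chemistry    
Fiona   | Programming  


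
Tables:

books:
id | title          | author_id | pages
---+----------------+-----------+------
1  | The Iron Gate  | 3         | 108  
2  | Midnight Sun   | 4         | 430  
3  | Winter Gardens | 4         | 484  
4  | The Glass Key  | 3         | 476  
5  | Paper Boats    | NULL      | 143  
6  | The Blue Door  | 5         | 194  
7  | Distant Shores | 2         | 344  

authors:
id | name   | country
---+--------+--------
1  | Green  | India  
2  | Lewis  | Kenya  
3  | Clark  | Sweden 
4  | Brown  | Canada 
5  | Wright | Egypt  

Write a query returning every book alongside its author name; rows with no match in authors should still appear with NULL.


LEFT JOIN keeps every row from books (the left table); where author_id has no match in authors, the author columns become NULL. Walk through each book:
  - book 1 (The Iron Gate): author_id=3 -> matches Clark
  - book 2 (Midnight Sun): author_id=4 -> matches Brown
  - book 3 (Winter Gardens): author_id=4 -> matches Brown
  - book 4 (The Glass Key): author_id=3 -> matches Clark
  - book 5 (Paper Boats): author_id=NULL, no match -> kept with NULL
  - book 6 (The Blue Door): author_id=5 -> matches Wright
  - book 7 (Distant Shores): author_id=2 -> matches Lewis
All 7 rows appear; 1 has NULL author.

SQL:
SELECT a.title, b.name AS author
FROM books a
LEFT JOIN authors b ON a.author_id = b.id

Result:
title          | author
---------------+-------
The Iron Gate  | Clark 
Midnight Sun   | Brown 
Winter Gardens | Brown 
The Glass Key  | Clark 
Paper Boats    | NULL  
The Blue Door  | Wright
Distant Shores | Lewis 


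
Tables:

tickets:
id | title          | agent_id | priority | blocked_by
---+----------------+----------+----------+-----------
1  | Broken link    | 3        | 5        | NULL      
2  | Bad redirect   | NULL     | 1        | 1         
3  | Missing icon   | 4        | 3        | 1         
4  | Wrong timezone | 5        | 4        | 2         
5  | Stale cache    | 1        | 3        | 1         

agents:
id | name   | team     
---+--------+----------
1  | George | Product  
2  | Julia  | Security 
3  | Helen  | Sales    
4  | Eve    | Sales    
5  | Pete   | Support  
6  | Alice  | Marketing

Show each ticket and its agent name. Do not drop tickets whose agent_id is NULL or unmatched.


LEFT JOIN keeps every row from tickets (the left table); where agent_id has no match in agents, the agent columns become NULL. Walk through each ticket:
  - ticket 1 (Broken link): agent_id=3 -> matches Helen
  - ticket 2 (Bad redirect): agent_id=NULL, no match -> kept with NULL
  - ticket 3 (Missing icon): agent_id=4 -> matches Eve
  - ticket 4 (Wrong timezone): agent_id=5 -> matches Pete
  - ticket 5 (Stale cache): agent_id=1 -> matches George
All 5 rows appear; 1 has NULL agent.

SQL:
SELECT a.title, b.name AS agent
FROM tickets a
LEFT JOIN agents b ON a.agent_id = b.id

Result:
title          | agent 
---------------+-------
Broken link    | Helen 
Bad redirect   | NULL  
Missing icon   | Eve   
Wrong timezone | Pete  
Stale cache    | George


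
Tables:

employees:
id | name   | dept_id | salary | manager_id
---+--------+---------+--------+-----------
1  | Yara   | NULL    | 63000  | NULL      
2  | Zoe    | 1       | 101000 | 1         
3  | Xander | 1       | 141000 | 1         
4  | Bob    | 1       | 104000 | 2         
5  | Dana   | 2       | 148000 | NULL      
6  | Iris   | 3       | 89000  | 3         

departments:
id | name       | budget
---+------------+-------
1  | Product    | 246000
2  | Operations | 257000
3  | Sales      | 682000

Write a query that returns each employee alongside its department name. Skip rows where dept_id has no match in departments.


INNER JOIN keeps only employees rows whose dept_id matches an id in departments. Walk through each employee:
  - employee 1 (Yara): dept_id=NULL, no match -> dropped
  - employee 2 (Zoe): dept_id=1 -> matches Product
  - employee 3 (Xander): dept_id=1 -> matches Product
  - employee 4 (Bob): dept_id=1 -> matches Product
  - employee 5 (Dana): dept_id=2 -> matches Operations
  - employee 6 (Iris): dept_id=3 -> matches Sales
So 1 of 6 rows is dropped.

SQL:
SELECT a.name, b.name AS department
FROM employees a
INNER JOIN departments b ON a.dept_id = b.id

Result:
name   | department
-------+-----------
Zoe    | Product   
Xander | Product   
Bob    | Product   
Dana   | Operations
Iris   | Sales     


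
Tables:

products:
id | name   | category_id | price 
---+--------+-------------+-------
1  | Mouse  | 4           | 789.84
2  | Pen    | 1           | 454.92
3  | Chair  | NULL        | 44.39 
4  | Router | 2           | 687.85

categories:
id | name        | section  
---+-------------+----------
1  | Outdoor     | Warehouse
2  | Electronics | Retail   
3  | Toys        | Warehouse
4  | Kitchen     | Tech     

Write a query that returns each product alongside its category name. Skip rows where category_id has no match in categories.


INNER JOIN keeps only products rows whose category_id matches an id in categories. Walk through each product:
  - product 1 (Mouse): category_id=4 -> matches Kitchen
  - product 2 (Pen): category_id=1 -> matches Outdoor
  - product 3 (Chair): category_id=NULL, no match -> dropped
  - product 4 (Router): category_id=2 -> matches Electronics
So 1 of 4 rows is dropped.

SQL:
SELECT a.name, b.name AS category
FROM products a
INNER JOIN categories b ON a.category_id = b.id

Result:
name   | category   
-------+------------
Mouse  | Kitchen    
Pen    | Outdoor    
Router | Electronics


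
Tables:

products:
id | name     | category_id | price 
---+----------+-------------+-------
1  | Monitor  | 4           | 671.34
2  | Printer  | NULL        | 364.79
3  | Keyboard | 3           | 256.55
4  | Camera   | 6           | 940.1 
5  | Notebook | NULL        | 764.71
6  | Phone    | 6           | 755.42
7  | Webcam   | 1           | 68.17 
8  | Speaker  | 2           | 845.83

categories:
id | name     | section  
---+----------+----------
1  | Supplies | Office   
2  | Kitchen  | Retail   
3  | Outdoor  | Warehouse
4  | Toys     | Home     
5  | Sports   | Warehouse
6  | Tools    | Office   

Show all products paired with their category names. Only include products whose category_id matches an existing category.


INNER JOIN keeps only products rows whose category_id matches an id in categories. Walk through each product:
  - product 1 (Monitor): category_id=4 -> matches Toys
  - product 2 (Printer): category_id=NULL, no match -> dropped
  - product 3 (Keyboard): category_id=3 -> matches Outdoor
  - product 4 (Camera): category_id=6 -> matches Tools
  - product 5 (Notebook): category_id=NULL, no match -> dropped
  - product 6 (Phone): category_id=6 -> matches Tools
  - product 7 (Webcam): category_id=1 -> matches Supplies
  - product 8 (Speaker): category_id=2 -> matches Kitchen
So 2 of 8 rows are dropped.

SQL:
SELECT a.name, b.name AS category
FROM products a
INNER JOIN categories b ON a.category_id = b.id

Result:
name     | category
---------+---------
Monitor  | Toys    
Keyboard | Outdoor 
Camera   | Tools   
Phone    | Tools   
Webcam   | Supplies
Speaker  | Kitchen 


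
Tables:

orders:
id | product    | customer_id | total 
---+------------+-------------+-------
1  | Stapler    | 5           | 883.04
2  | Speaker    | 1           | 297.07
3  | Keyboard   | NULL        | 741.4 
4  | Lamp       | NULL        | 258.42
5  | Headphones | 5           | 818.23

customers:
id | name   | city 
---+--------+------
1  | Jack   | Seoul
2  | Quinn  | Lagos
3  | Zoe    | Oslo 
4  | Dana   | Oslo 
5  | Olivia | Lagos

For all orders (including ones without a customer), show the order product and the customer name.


LEFT JOIN keeps every row from orders (the left table); where customer_id has no match in customers, the customer columns become NULL. Walk through each order:
  - order 1 (Stapler): customer_id=5 -> matches Olivia
  - order 2 (Speaker): customer_id=1 -> matches Jack
  - order 3 (Keyboard): customer_id=NULL, no match -> kept with NULL
  - order 4 (Lamp): customer_id=NULL, no match -> kept with NULL
  - order 5 (Headphones): customer_id=5 -> matches Olivia
All 5 rows appear; 2 have NULL customer.

SQL:
SELECT a.product, b.name AS customer
FROM orders a
LEFT JOIN customers b ON a.customer_id = b.id

Result:
product    | customer
-----------+---------
Stapler    | Olivia  
Speaker    | Jack    
Keyboard   | NULL    
Lamp       | NULL    
Headphones | Olivia  


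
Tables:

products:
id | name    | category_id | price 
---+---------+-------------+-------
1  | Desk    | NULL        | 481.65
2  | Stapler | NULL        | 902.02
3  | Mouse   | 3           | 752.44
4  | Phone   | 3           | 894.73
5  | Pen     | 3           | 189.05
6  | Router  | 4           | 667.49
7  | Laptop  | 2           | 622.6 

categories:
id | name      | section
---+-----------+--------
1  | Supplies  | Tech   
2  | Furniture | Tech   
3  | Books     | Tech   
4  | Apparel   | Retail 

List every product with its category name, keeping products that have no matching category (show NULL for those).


LEFT JOIN keeps every row from products (the left table); where category_id has no match in categories, the category columns become NULL. Walk through each product:
  - product 1 (Desk): category_id=NULL, no match -> kept with NULL
  - product 2 (Stapler): category_id=NULL, no match -> kept with NULL
  - product 3 (Mouse): category_id=3 -> matches Books
  - product 4 (Phone): category_id=3 -> matches Books
  - product 5 (Pen): category_id=3 -> matches Books
  - product 6 (Router): category_id=4 -> matches Apparel
  - product 7 (Laptop): category_id=2 -> matches Furniture
All 7 rows appear; 2 have NULL category.

SQL:
SELECT a.name, b.name AS category
FROM products a
LEFT JOIN categories b ON a.category_id = b.id

Result:
name    | category 
--------+----------
Desk    | NULL     
Stapler | NULL     
Mouse   | Books    
Phone   | Books    
Pen     | Books    
Router  | Apparel  
Laptop  | Furniture


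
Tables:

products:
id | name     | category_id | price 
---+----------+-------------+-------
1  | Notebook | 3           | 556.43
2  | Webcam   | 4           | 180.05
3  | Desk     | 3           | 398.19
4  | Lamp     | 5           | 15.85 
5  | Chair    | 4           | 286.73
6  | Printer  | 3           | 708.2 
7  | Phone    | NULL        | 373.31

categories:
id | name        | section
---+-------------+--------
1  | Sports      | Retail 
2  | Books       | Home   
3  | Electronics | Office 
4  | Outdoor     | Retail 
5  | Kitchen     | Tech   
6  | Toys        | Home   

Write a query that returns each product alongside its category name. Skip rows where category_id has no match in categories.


INNER JOIN keeps only products rows whose category_id matches an id in categories. Walk through each product:
  - product 1 (Notebook): category_id=3 -> matches Electronics
  - product 2 (Webcam): category_id=4 -> matches Outdoor
  - product 3 (Desk): category_id=3 -> matches Electronics
  - product 4 (Lamp): category_id=5 -> matches Kitchen
  - product 5 (Chair): category_id=4 -> matches Outdoor
  - product 6 (Printer): category_id=3 -> matches Electronics
  - product 7 (Phone): category_id=NULL, no match -> dropped
So 1 of 7 rows is dropped.

SQL:
SELECT a.name, b.name AS category
FROM products a
INNER JOIN categories b ON a.category_id = b.id

Result:
name     | category   
---------+------------
Notebook | Electronics
Webcam   | Outdoor    
Desk     | Electronics
Lamp     | Kitchen    
Chair    | Outdoor    
Printer  | Electronics


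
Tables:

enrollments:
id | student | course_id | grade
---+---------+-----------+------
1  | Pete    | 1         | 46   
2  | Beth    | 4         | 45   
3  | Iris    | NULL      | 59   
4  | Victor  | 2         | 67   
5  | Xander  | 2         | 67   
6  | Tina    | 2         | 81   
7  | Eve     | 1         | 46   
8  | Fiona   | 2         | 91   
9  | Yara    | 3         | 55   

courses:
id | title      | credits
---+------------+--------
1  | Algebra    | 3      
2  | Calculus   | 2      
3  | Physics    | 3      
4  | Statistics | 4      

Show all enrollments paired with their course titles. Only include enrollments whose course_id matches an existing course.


INNER JOIN keeps only enrollments rows whose course_id matches an id in courses. Walk through each enrollment:
  - enrollment 1 (Pete): course_id=1 -> matches Algebra
  - enrollment 2 (Beth): course_id=4 -> matches Statistics
  - enrollment 3 (Iris): course_id=NULL, no match -> dropped
  - enrollment 4 (Victor): course_id=2 -> matches Calculus
  - enrollment 5 (Xander): course_id=2 -> matches Calculus
  - enrollment 6 (Tina): course_id=2 -> matches Calculus
  - enrollment 7 (Eve): course_id=1 -> matches Algebra
  - enrollment 8 (Fiona): course_id=2 -> matches Calculus
  - enrollment 9 (Yara): course_id=3 -> matches Physics
So 1 of 9 rows is dropped.

SQL:
SELECT a.student, b.title AS course
FROM enrollments a
INNER JOIN courses b ON a.course_id = b.id

Result:
student | course    
--------+-----------
Pete    | Algebra   
Beth    | Statistics
Victor  | Calculus  
Xander  | Calculus  
Tina    | Calculus  
Eve     | Algebra   
Fiona   | Calculus  
Yara    | Physics   


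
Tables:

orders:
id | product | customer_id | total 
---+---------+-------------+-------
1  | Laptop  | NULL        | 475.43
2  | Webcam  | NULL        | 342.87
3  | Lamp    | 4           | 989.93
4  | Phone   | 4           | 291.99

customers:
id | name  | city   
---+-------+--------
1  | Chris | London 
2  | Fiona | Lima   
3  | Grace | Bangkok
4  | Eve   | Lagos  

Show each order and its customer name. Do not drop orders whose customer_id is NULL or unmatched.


LEFT JOIN keeps every row from orders (the left table); where customer_id has no match in customers, the customer columns become NULL. Walk through each order:
  - order 1 (Laptop): customer_id=NULL, no match -> kept with NULL
  - order 2 (Webcam): customer_id=NULL, no match -> kept with NULL
  - order 3 (Lamp): customer_id=4 -> matches Eve
  - order 4 (Phone): customer_id=4 -> matches Eve
All 4 rows appear; 2 have NULL customer.

SQL:
SELECT a.product, b.name AS customer
FROM orders a
LEFT JOIN customers b ON a.customer_id = b.id

Result:
product | customer
--------+---------
Laptop  | NULL    
Webcam  | NULL    
Lamp    | Eve     
Phone   | Eve     


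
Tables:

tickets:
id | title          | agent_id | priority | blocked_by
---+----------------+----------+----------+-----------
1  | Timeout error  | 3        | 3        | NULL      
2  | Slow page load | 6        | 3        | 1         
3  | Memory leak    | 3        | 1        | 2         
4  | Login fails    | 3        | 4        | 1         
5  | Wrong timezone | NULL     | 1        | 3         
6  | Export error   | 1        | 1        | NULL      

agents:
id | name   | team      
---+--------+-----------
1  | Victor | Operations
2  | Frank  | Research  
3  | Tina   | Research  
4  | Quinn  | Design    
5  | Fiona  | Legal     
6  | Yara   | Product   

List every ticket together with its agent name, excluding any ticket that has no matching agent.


INNER JOIN keeps only tickets rows whose agent_id matches an id in agents. Walk through each ticket:
  - ticket 1 (Timeout error): agent_id=3 -> matches Tina
  - ticket 2 (Slow page load): agent_id=6 -> matches Yara
  - ticket 3 (Memory leak): agent_id=3 -> matches Tina
  - ticket 4 (Login fails): agent_id=3 -> matches Tina
  - ticket 5 (Wrong timezone): agent_id=NULL, no match -> dropped
  - ticket 6 (Export error): agent_id=1 -> matches Victor
So 1 of 6 rows is dropped.

SQL:
SELECT a.title, b.name AS agent
FROM tickets a
INNER JOIN agents b ON a.agent_id = b.id

Result:
title          | agent 
---------------+-------
Timeout error  | Tina  
Slow page load | Yara  
Memory leak    | Tina  
Login fails    | Tina  
Export error   | Victor


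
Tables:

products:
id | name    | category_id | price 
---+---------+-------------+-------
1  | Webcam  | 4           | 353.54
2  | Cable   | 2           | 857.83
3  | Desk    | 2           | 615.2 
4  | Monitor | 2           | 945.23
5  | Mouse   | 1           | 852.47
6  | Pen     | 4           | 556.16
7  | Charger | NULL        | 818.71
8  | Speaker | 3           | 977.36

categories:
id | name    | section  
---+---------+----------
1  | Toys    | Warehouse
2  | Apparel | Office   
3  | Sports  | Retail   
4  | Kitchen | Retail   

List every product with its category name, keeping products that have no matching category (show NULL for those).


LEFT JOIN keeps every row from products (the left table); where category_id has no match in categories, the category columns become NULL. Walk through each product:
  - product 1 (Webcam): category_id=4 -> matches Kitchen
  - product 2 (Cable): category_id=2 -> matches Apparel
  - product 3 (Desk): category_id=2 -> matches Apparel
  - product 4 (Monitor): category_id=2 -> matches Apparel
  - product 5 (Mouse): category_id=1 -> matches Toys
  - product 6 (Pen): category_id=4 -> matches Kitchen
  - product 7 (Charger): category_id=NULL, no match -> kept with NULL
  - product 8 (Speaker): category_id=3 -> matches Sports
All 8 rows appear; 1 has NULL category.

SQL:
SELECT a.name, b.name AS category
FROM products a
LEFT JOIN categories b ON a.category_id = b.id

Result:
name    | category
--------+---------
Webcam  | Kitchen 
Cable   | Apparel 
Desk    | Apparel 
Monitor | Apparel 
Mouse   | Toys    
Pen     | Kitchen 
Charger | NULL    
Speaker | Sports  


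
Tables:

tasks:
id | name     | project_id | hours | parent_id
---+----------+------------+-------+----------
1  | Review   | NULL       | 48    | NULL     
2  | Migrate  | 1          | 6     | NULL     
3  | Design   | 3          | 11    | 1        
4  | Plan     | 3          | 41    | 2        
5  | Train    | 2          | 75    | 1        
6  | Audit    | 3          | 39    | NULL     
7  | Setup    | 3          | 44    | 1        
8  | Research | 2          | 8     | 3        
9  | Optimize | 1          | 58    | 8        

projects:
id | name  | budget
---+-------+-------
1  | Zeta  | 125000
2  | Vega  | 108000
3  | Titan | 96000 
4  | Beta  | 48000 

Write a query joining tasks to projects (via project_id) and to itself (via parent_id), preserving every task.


Two LEFT JOINs from the same base table tasks: one to projects via project_id, one to tasks itself via parent_id. Both are LEFT so every task is preserved.
Match against projects:
  - task 1 (Review): project_id=NULL, no match -> kept with NULL
  - task 2 (Migrate): project_id=1 -> matches Zeta
  - task 3 (Design): project_id=3 -> matches Titan
  - task 4 (Plan): project_id=3 -> matches Titan
  - task 5 (Train): project_id=2 -> matches Vega
  - task 6 (Audit): project_id=3 -> matches Titan
  - task 7 (Setup): project_id=3 -> matches Titan
  - task 8 (Research): project_id=2 -> matches Vega
  - task 9 (Optimize): project_id=1 -> matches Zeta
Match against tasks (self):
  - task 1 (Review): parent_id=NULL -> NULL
  - task 2 (Migrate): parent_id=NULL -> NULL
  - task 3 (Design): parent_id=1 -> Review
  - task 4 (Plan): parent_id=2 -> Migrate
  - task 5 (Train): parent_id=1 -> Review
  - task 6 (Audit): parent_id=NULL -> NULL
  - task 7 (Setup): parent_id=1 -> Review
  - task 8 (Research): parent_id=3 -> Design
  - task 9 (Optimize): parent_id=8 -> Research

SQL:
SELECT a.name, b.name AS project, c.name AS parent
FROM tasks a
LEFT JOIN projects b ON a.project_id = b.id
LEFT JOIN tasks c ON a.parent_id = c.id

Result:
name     | project | parent  
---------+---------+---------
Review   | NULL    | NULL    
Migrate  | Zeta    | NULL    
Design   | Titan   | Review  
Plan     | Titan   | Migrate 
Train    | Vega    | Review  
Audit    | Titan   | NULL    
Setup    | Titan   | Review  
Research | Vega    | Design  
Optimize | Zeta    | Research


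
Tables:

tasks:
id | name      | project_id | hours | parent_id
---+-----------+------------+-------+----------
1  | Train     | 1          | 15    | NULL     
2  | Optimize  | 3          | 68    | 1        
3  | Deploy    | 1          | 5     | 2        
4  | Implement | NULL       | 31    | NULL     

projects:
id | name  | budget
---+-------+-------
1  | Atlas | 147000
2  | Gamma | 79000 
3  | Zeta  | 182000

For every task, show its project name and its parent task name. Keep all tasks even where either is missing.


Two LEFT JOINs from the same base table tasks: one to projects via project_id, one to tasks itself via parent_id. Both are LEFT so every task is preserved.
Match against projects:
  - task 1 (Train): project_id=1 -> matches Atlas
  - task 2 (Optimize): project_id=3 -> matches Zeta
  - task 3 (Deploy): project_id=1 -> matches Atlas
  - task 4 (Implement): project_id=NULL, no match -> kept with NULL
Match against tasks (self):
  - task 1 (Train): parent_id=NULL -> NULL
  - task 2 (Optimize): parent_id=1 -> Train
  - task 3 (Deploy): parent_id=2 -> Optimize
  - task 4 (Implement): parent_id=NULL -> NULL

SQL:
SELECT a.name, b.name AS project, c.name AS parent
FROM tasks a
LEFT JOIN projects b ON a.project_id = b.id
LEFT JOIN tasks c ON a.parent_id = c.id

Result:
name      | project | parent  
----------+---------+---------
Train     | Atlas   | NULL    
Optimize  | Zeta    | Train   
Deploy    | Atlas   | Optimize
Implement | NULL    | NULL    
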